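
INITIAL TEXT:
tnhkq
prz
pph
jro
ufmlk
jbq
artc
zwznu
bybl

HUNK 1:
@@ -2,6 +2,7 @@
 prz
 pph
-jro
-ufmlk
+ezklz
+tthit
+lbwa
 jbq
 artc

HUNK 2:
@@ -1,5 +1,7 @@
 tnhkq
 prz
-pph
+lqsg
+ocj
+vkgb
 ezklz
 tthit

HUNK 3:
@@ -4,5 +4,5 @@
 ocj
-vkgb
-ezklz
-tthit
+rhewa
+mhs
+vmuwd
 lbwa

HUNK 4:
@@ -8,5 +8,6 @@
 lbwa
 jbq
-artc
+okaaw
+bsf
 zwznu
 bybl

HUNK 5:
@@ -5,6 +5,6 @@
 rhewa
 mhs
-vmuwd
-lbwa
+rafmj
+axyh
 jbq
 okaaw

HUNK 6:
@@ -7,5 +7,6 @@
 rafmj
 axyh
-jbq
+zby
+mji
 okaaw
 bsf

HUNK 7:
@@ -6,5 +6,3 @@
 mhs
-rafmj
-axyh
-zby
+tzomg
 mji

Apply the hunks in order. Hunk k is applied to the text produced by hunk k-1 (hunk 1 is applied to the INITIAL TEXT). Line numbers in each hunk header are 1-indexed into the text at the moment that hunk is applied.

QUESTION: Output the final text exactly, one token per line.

Answer: tnhkq
prz
lqsg
ocj
rhewa
mhs
tzomg
mji
okaaw
bsf
zwznu
bybl

Derivation:
Hunk 1: at line 2 remove [jro,ufmlk] add [ezklz,tthit,lbwa] -> 10 lines: tnhkq prz pph ezklz tthit lbwa jbq artc zwznu bybl
Hunk 2: at line 1 remove [pph] add [lqsg,ocj,vkgb] -> 12 lines: tnhkq prz lqsg ocj vkgb ezklz tthit lbwa jbq artc zwznu bybl
Hunk 3: at line 4 remove [vkgb,ezklz,tthit] add [rhewa,mhs,vmuwd] -> 12 lines: tnhkq prz lqsg ocj rhewa mhs vmuwd lbwa jbq artc zwznu bybl
Hunk 4: at line 8 remove [artc] add [okaaw,bsf] -> 13 lines: tnhkq prz lqsg ocj rhewa mhs vmuwd lbwa jbq okaaw bsf zwznu bybl
Hunk 5: at line 5 remove [vmuwd,lbwa] add [rafmj,axyh] -> 13 lines: tnhkq prz lqsg ocj rhewa mhs rafmj axyh jbq okaaw bsf zwznu bybl
Hunk 6: at line 7 remove [jbq] add [zby,mji] -> 14 lines: tnhkq prz lqsg ocj rhewa mhs rafmj axyh zby mji okaaw bsf zwznu bybl
Hunk 7: at line 6 remove [rafmj,axyh,zby] add [tzomg] -> 12 lines: tnhkq prz lqsg ocj rhewa mhs tzomg mji okaaw bsf zwznu bybl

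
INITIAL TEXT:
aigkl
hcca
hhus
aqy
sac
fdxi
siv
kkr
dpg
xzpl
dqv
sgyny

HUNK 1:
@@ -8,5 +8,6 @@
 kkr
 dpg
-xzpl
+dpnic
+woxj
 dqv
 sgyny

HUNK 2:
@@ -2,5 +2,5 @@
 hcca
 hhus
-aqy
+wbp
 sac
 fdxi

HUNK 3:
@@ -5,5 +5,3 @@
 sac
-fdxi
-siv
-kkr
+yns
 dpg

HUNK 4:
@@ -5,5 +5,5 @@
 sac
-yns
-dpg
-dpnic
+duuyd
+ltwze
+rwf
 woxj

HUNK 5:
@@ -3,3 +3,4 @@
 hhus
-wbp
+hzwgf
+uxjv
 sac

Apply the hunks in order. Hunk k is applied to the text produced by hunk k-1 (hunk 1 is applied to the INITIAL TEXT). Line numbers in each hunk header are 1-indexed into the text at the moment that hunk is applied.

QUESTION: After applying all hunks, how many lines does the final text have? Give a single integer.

Answer: 12

Derivation:
Hunk 1: at line 8 remove [xzpl] add [dpnic,woxj] -> 13 lines: aigkl hcca hhus aqy sac fdxi siv kkr dpg dpnic woxj dqv sgyny
Hunk 2: at line 2 remove [aqy] add [wbp] -> 13 lines: aigkl hcca hhus wbp sac fdxi siv kkr dpg dpnic woxj dqv sgyny
Hunk 3: at line 5 remove [fdxi,siv,kkr] add [yns] -> 11 lines: aigkl hcca hhus wbp sac yns dpg dpnic woxj dqv sgyny
Hunk 4: at line 5 remove [yns,dpg,dpnic] add [duuyd,ltwze,rwf] -> 11 lines: aigkl hcca hhus wbp sac duuyd ltwze rwf woxj dqv sgyny
Hunk 5: at line 3 remove [wbp] add [hzwgf,uxjv] -> 12 lines: aigkl hcca hhus hzwgf uxjv sac duuyd ltwze rwf woxj dqv sgyny
Final line count: 12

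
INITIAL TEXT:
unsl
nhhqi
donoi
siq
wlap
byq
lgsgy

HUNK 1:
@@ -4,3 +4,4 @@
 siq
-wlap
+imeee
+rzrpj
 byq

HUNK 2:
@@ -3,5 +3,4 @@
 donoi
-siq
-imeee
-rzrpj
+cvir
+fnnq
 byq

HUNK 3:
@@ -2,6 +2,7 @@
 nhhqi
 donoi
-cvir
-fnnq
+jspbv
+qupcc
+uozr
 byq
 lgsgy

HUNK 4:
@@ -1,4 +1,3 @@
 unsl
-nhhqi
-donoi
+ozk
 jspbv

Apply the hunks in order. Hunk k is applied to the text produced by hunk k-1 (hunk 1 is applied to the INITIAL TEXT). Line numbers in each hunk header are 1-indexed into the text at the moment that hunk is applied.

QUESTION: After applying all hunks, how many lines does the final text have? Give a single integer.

Answer: 7

Derivation:
Hunk 1: at line 4 remove [wlap] add [imeee,rzrpj] -> 8 lines: unsl nhhqi donoi siq imeee rzrpj byq lgsgy
Hunk 2: at line 3 remove [siq,imeee,rzrpj] add [cvir,fnnq] -> 7 lines: unsl nhhqi donoi cvir fnnq byq lgsgy
Hunk 3: at line 2 remove [cvir,fnnq] add [jspbv,qupcc,uozr] -> 8 lines: unsl nhhqi donoi jspbv qupcc uozr byq lgsgy
Hunk 4: at line 1 remove [nhhqi,donoi] add [ozk] -> 7 lines: unsl ozk jspbv qupcc uozr byq lgsgy
Final line count: 7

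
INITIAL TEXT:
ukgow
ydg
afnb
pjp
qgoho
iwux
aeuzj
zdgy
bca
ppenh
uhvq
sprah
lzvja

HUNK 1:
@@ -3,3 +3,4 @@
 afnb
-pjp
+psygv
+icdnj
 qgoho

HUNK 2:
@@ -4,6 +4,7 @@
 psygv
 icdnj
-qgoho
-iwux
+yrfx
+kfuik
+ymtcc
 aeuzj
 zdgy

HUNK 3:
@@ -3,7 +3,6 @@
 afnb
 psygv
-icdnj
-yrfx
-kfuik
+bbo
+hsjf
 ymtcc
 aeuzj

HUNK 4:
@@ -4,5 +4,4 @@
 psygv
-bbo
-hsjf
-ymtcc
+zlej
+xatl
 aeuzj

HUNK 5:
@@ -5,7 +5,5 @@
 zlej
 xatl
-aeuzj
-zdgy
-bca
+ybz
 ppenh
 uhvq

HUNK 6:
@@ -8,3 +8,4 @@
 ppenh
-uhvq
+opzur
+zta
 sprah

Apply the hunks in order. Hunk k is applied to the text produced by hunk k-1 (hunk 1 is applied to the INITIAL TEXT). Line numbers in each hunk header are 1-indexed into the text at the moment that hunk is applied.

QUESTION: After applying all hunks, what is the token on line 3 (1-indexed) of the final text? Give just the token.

Answer: afnb

Derivation:
Hunk 1: at line 3 remove [pjp] add [psygv,icdnj] -> 14 lines: ukgow ydg afnb psygv icdnj qgoho iwux aeuzj zdgy bca ppenh uhvq sprah lzvja
Hunk 2: at line 4 remove [qgoho,iwux] add [yrfx,kfuik,ymtcc] -> 15 lines: ukgow ydg afnb psygv icdnj yrfx kfuik ymtcc aeuzj zdgy bca ppenh uhvq sprah lzvja
Hunk 3: at line 3 remove [icdnj,yrfx,kfuik] add [bbo,hsjf] -> 14 lines: ukgow ydg afnb psygv bbo hsjf ymtcc aeuzj zdgy bca ppenh uhvq sprah lzvja
Hunk 4: at line 4 remove [bbo,hsjf,ymtcc] add [zlej,xatl] -> 13 lines: ukgow ydg afnb psygv zlej xatl aeuzj zdgy bca ppenh uhvq sprah lzvja
Hunk 5: at line 5 remove [aeuzj,zdgy,bca] add [ybz] -> 11 lines: ukgow ydg afnb psygv zlej xatl ybz ppenh uhvq sprah lzvja
Hunk 6: at line 8 remove [uhvq] add [opzur,zta] -> 12 lines: ukgow ydg afnb psygv zlej xatl ybz ppenh opzur zta sprah lzvja
Final line 3: afnb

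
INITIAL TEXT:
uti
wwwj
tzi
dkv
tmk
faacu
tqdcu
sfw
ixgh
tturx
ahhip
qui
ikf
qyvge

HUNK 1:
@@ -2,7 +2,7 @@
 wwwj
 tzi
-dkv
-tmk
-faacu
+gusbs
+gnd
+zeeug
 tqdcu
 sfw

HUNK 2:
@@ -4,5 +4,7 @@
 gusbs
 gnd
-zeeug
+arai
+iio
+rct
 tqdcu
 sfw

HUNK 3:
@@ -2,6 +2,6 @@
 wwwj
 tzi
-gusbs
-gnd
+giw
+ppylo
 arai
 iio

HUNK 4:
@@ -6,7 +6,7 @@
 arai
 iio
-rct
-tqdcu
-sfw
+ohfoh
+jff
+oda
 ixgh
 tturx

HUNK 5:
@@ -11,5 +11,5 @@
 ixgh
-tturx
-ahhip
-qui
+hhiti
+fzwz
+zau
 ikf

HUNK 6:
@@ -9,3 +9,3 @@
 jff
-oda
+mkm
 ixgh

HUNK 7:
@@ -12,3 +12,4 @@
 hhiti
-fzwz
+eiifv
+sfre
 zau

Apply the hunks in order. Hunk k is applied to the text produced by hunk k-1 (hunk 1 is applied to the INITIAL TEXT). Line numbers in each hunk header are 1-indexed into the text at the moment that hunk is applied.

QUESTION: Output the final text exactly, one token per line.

Answer: uti
wwwj
tzi
giw
ppylo
arai
iio
ohfoh
jff
mkm
ixgh
hhiti
eiifv
sfre
zau
ikf
qyvge

Derivation:
Hunk 1: at line 2 remove [dkv,tmk,faacu] add [gusbs,gnd,zeeug] -> 14 lines: uti wwwj tzi gusbs gnd zeeug tqdcu sfw ixgh tturx ahhip qui ikf qyvge
Hunk 2: at line 4 remove [zeeug] add [arai,iio,rct] -> 16 lines: uti wwwj tzi gusbs gnd arai iio rct tqdcu sfw ixgh tturx ahhip qui ikf qyvge
Hunk 3: at line 2 remove [gusbs,gnd] add [giw,ppylo] -> 16 lines: uti wwwj tzi giw ppylo arai iio rct tqdcu sfw ixgh tturx ahhip qui ikf qyvge
Hunk 4: at line 6 remove [rct,tqdcu,sfw] add [ohfoh,jff,oda] -> 16 lines: uti wwwj tzi giw ppylo arai iio ohfoh jff oda ixgh tturx ahhip qui ikf qyvge
Hunk 5: at line 11 remove [tturx,ahhip,qui] add [hhiti,fzwz,zau] -> 16 lines: uti wwwj tzi giw ppylo arai iio ohfoh jff oda ixgh hhiti fzwz zau ikf qyvge
Hunk 6: at line 9 remove [oda] add [mkm] -> 16 lines: uti wwwj tzi giw ppylo arai iio ohfoh jff mkm ixgh hhiti fzwz zau ikf qyvge
Hunk 7: at line 12 remove [fzwz] add [eiifv,sfre] -> 17 lines: uti wwwj tzi giw ppylo arai iio ohfoh jff mkm ixgh hhiti eiifv sfre zau ikf qyvge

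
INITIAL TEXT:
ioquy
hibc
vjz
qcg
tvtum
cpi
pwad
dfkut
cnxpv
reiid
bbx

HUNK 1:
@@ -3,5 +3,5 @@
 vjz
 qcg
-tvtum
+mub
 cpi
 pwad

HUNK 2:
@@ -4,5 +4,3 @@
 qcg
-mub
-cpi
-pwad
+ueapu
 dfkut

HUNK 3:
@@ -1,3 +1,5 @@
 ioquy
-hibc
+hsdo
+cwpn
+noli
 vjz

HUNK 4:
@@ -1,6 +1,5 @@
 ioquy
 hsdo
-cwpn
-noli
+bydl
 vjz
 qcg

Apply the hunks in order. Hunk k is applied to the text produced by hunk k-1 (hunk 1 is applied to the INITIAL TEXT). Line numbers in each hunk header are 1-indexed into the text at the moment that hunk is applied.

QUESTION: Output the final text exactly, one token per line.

Answer: ioquy
hsdo
bydl
vjz
qcg
ueapu
dfkut
cnxpv
reiid
bbx

Derivation:
Hunk 1: at line 3 remove [tvtum] add [mub] -> 11 lines: ioquy hibc vjz qcg mub cpi pwad dfkut cnxpv reiid bbx
Hunk 2: at line 4 remove [mub,cpi,pwad] add [ueapu] -> 9 lines: ioquy hibc vjz qcg ueapu dfkut cnxpv reiid bbx
Hunk 3: at line 1 remove [hibc] add [hsdo,cwpn,noli] -> 11 lines: ioquy hsdo cwpn noli vjz qcg ueapu dfkut cnxpv reiid bbx
Hunk 4: at line 1 remove [cwpn,noli] add [bydl] -> 10 lines: ioquy hsdo bydl vjz qcg ueapu dfkut cnxpv reiid bbx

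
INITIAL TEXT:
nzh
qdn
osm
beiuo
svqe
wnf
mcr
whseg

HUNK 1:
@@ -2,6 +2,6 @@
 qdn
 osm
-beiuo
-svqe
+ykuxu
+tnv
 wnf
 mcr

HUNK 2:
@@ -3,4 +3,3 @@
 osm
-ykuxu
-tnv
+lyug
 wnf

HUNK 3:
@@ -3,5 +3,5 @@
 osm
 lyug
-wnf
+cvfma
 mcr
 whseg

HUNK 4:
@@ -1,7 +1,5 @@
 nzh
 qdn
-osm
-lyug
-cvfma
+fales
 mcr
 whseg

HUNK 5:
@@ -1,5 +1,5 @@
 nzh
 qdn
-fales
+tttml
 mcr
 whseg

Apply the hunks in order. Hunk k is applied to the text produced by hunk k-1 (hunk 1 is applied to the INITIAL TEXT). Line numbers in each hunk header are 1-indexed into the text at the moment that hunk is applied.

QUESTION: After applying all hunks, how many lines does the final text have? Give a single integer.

Hunk 1: at line 2 remove [beiuo,svqe] add [ykuxu,tnv] -> 8 lines: nzh qdn osm ykuxu tnv wnf mcr whseg
Hunk 2: at line 3 remove [ykuxu,tnv] add [lyug] -> 7 lines: nzh qdn osm lyug wnf mcr whseg
Hunk 3: at line 3 remove [wnf] add [cvfma] -> 7 lines: nzh qdn osm lyug cvfma mcr whseg
Hunk 4: at line 1 remove [osm,lyug,cvfma] add [fales] -> 5 lines: nzh qdn fales mcr whseg
Hunk 5: at line 1 remove [fales] add [tttml] -> 5 lines: nzh qdn tttml mcr whseg
Final line count: 5

Answer: 5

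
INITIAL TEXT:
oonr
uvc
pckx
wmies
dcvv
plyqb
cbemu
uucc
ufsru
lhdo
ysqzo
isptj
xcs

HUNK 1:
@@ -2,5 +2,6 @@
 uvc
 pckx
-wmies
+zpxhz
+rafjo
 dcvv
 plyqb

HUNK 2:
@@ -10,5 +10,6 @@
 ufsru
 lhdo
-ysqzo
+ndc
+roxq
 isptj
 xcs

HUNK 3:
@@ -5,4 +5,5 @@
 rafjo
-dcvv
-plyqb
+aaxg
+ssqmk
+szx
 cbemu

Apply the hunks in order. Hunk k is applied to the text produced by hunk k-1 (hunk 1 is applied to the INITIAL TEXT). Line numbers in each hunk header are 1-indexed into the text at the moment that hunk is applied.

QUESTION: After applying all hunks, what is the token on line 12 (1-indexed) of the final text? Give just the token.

Hunk 1: at line 2 remove [wmies] add [zpxhz,rafjo] -> 14 lines: oonr uvc pckx zpxhz rafjo dcvv plyqb cbemu uucc ufsru lhdo ysqzo isptj xcs
Hunk 2: at line 10 remove [ysqzo] add [ndc,roxq] -> 15 lines: oonr uvc pckx zpxhz rafjo dcvv plyqb cbemu uucc ufsru lhdo ndc roxq isptj xcs
Hunk 3: at line 5 remove [dcvv,plyqb] add [aaxg,ssqmk,szx] -> 16 lines: oonr uvc pckx zpxhz rafjo aaxg ssqmk szx cbemu uucc ufsru lhdo ndc roxq isptj xcs
Final line 12: lhdo

Answer: lhdo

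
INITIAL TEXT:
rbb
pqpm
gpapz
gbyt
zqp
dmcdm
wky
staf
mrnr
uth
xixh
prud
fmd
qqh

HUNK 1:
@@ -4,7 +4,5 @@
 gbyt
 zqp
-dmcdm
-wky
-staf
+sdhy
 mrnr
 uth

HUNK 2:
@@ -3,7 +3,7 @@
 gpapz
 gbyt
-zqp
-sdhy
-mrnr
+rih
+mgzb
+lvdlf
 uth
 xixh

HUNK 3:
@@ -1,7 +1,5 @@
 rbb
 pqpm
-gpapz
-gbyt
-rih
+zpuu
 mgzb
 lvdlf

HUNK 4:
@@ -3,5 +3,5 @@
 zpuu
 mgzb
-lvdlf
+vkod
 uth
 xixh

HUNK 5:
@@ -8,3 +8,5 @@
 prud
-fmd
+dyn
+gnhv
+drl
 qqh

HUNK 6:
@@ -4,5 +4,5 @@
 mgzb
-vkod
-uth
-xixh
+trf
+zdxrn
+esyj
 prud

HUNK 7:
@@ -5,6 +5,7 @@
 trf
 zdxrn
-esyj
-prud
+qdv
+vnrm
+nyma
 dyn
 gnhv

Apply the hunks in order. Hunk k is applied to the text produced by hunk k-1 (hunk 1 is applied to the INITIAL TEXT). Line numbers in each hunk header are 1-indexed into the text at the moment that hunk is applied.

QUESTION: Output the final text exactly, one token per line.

Answer: rbb
pqpm
zpuu
mgzb
trf
zdxrn
qdv
vnrm
nyma
dyn
gnhv
drl
qqh

Derivation:
Hunk 1: at line 4 remove [dmcdm,wky,staf] add [sdhy] -> 12 lines: rbb pqpm gpapz gbyt zqp sdhy mrnr uth xixh prud fmd qqh
Hunk 2: at line 3 remove [zqp,sdhy,mrnr] add [rih,mgzb,lvdlf] -> 12 lines: rbb pqpm gpapz gbyt rih mgzb lvdlf uth xixh prud fmd qqh
Hunk 3: at line 1 remove [gpapz,gbyt,rih] add [zpuu] -> 10 lines: rbb pqpm zpuu mgzb lvdlf uth xixh prud fmd qqh
Hunk 4: at line 3 remove [lvdlf] add [vkod] -> 10 lines: rbb pqpm zpuu mgzb vkod uth xixh prud fmd qqh
Hunk 5: at line 8 remove [fmd] add [dyn,gnhv,drl] -> 12 lines: rbb pqpm zpuu mgzb vkod uth xixh prud dyn gnhv drl qqh
Hunk 6: at line 4 remove [vkod,uth,xixh] add [trf,zdxrn,esyj] -> 12 lines: rbb pqpm zpuu mgzb trf zdxrn esyj prud dyn gnhv drl qqh
Hunk 7: at line 5 remove [esyj,prud] add [qdv,vnrm,nyma] -> 13 lines: rbb pqpm zpuu mgzb trf zdxrn qdv vnrm nyma dyn gnhv drl qqh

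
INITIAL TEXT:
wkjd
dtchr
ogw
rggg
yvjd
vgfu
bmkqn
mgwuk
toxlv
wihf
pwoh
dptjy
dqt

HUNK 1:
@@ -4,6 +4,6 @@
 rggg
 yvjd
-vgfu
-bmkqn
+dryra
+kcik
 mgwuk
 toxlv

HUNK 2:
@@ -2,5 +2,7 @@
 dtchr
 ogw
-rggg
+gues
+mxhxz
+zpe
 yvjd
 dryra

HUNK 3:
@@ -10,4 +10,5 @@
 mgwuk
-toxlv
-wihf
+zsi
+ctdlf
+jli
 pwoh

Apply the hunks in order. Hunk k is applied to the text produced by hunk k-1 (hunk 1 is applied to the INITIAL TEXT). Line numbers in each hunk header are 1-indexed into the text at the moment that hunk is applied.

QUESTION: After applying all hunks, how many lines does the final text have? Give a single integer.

Answer: 16

Derivation:
Hunk 1: at line 4 remove [vgfu,bmkqn] add [dryra,kcik] -> 13 lines: wkjd dtchr ogw rggg yvjd dryra kcik mgwuk toxlv wihf pwoh dptjy dqt
Hunk 2: at line 2 remove [rggg] add [gues,mxhxz,zpe] -> 15 lines: wkjd dtchr ogw gues mxhxz zpe yvjd dryra kcik mgwuk toxlv wihf pwoh dptjy dqt
Hunk 3: at line 10 remove [toxlv,wihf] add [zsi,ctdlf,jli] -> 16 lines: wkjd dtchr ogw gues mxhxz zpe yvjd dryra kcik mgwuk zsi ctdlf jli pwoh dptjy dqt
Final line count: 16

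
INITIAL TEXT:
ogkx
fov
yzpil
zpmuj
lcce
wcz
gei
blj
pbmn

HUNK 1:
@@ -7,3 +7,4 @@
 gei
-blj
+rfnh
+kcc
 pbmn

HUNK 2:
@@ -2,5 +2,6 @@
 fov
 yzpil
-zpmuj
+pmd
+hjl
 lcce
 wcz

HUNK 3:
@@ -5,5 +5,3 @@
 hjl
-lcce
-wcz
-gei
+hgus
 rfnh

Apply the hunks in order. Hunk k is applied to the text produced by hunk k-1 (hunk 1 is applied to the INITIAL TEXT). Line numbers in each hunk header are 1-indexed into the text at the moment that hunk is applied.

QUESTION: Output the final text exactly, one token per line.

Hunk 1: at line 7 remove [blj] add [rfnh,kcc] -> 10 lines: ogkx fov yzpil zpmuj lcce wcz gei rfnh kcc pbmn
Hunk 2: at line 2 remove [zpmuj] add [pmd,hjl] -> 11 lines: ogkx fov yzpil pmd hjl lcce wcz gei rfnh kcc pbmn
Hunk 3: at line 5 remove [lcce,wcz,gei] add [hgus] -> 9 lines: ogkx fov yzpil pmd hjl hgus rfnh kcc pbmn

Answer: ogkx
fov
yzpil
pmd
hjl
hgus
rfnh
kcc
pbmn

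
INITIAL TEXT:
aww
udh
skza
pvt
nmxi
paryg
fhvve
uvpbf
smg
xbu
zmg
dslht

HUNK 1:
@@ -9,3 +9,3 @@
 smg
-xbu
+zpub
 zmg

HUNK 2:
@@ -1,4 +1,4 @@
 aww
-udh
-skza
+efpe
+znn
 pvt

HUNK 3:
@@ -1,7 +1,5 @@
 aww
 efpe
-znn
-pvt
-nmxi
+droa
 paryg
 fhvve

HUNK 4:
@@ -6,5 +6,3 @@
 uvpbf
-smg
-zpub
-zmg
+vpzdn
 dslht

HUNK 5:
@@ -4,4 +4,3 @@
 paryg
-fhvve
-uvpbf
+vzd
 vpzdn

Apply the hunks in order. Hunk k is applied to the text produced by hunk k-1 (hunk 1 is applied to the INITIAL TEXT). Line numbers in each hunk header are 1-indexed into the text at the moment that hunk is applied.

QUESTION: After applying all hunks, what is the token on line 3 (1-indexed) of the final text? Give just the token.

Hunk 1: at line 9 remove [xbu] add [zpub] -> 12 lines: aww udh skza pvt nmxi paryg fhvve uvpbf smg zpub zmg dslht
Hunk 2: at line 1 remove [udh,skza] add [efpe,znn] -> 12 lines: aww efpe znn pvt nmxi paryg fhvve uvpbf smg zpub zmg dslht
Hunk 3: at line 1 remove [znn,pvt,nmxi] add [droa] -> 10 lines: aww efpe droa paryg fhvve uvpbf smg zpub zmg dslht
Hunk 4: at line 6 remove [smg,zpub,zmg] add [vpzdn] -> 8 lines: aww efpe droa paryg fhvve uvpbf vpzdn dslht
Hunk 5: at line 4 remove [fhvve,uvpbf] add [vzd] -> 7 lines: aww efpe droa paryg vzd vpzdn dslht
Final line 3: droa

Answer: droa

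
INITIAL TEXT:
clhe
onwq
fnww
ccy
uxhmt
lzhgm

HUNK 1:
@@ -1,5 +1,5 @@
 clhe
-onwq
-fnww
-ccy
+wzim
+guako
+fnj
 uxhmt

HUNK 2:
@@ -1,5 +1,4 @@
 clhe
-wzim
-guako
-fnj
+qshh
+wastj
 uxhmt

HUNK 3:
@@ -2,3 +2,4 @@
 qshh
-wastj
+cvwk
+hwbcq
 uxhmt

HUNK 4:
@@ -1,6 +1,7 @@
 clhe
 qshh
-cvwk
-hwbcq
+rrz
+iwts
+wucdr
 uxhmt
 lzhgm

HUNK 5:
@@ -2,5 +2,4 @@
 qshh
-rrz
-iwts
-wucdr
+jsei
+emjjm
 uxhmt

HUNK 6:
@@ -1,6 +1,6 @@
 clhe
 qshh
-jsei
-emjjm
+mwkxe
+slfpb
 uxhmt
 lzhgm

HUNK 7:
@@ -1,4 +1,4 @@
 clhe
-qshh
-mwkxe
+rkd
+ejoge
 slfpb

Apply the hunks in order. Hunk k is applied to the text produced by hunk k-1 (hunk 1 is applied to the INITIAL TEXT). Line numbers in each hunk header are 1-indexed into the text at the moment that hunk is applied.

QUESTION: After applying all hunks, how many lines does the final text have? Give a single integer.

Answer: 6

Derivation:
Hunk 1: at line 1 remove [onwq,fnww,ccy] add [wzim,guako,fnj] -> 6 lines: clhe wzim guako fnj uxhmt lzhgm
Hunk 2: at line 1 remove [wzim,guako,fnj] add [qshh,wastj] -> 5 lines: clhe qshh wastj uxhmt lzhgm
Hunk 3: at line 2 remove [wastj] add [cvwk,hwbcq] -> 6 lines: clhe qshh cvwk hwbcq uxhmt lzhgm
Hunk 4: at line 1 remove [cvwk,hwbcq] add [rrz,iwts,wucdr] -> 7 lines: clhe qshh rrz iwts wucdr uxhmt lzhgm
Hunk 5: at line 2 remove [rrz,iwts,wucdr] add [jsei,emjjm] -> 6 lines: clhe qshh jsei emjjm uxhmt lzhgm
Hunk 6: at line 1 remove [jsei,emjjm] add [mwkxe,slfpb] -> 6 lines: clhe qshh mwkxe slfpb uxhmt lzhgm
Hunk 7: at line 1 remove [qshh,mwkxe] add [rkd,ejoge] -> 6 lines: clhe rkd ejoge slfpb uxhmt lzhgm
Final line count: 6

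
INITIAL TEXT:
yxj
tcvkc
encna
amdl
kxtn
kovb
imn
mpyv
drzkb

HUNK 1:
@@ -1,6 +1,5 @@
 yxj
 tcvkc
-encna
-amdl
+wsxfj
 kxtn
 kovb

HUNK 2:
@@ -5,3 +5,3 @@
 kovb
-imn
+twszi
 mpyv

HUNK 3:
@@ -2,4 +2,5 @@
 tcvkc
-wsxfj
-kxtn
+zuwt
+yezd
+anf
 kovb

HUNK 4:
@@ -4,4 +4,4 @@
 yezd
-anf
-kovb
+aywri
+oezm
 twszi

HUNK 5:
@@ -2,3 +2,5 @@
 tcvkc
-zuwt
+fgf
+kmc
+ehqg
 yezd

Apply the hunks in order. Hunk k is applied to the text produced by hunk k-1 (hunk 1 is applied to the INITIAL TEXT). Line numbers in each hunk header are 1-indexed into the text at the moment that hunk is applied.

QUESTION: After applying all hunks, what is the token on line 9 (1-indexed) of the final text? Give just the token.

Answer: twszi

Derivation:
Hunk 1: at line 1 remove [encna,amdl] add [wsxfj] -> 8 lines: yxj tcvkc wsxfj kxtn kovb imn mpyv drzkb
Hunk 2: at line 5 remove [imn] add [twszi] -> 8 lines: yxj tcvkc wsxfj kxtn kovb twszi mpyv drzkb
Hunk 3: at line 2 remove [wsxfj,kxtn] add [zuwt,yezd,anf] -> 9 lines: yxj tcvkc zuwt yezd anf kovb twszi mpyv drzkb
Hunk 4: at line 4 remove [anf,kovb] add [aywri,oezm] -> 9 lines: yxj tcvkc zuwt yezd aywri oezm twszi mpyv drzkb
Hunk 5: at line 2 remove [zuwt] add [fgf,kmc,ehqg] -> 11 lines: yxj tcvkc fgf kmc ehqg yezd aywri oezm twszi mpyv drzkb
Final line 9: twszi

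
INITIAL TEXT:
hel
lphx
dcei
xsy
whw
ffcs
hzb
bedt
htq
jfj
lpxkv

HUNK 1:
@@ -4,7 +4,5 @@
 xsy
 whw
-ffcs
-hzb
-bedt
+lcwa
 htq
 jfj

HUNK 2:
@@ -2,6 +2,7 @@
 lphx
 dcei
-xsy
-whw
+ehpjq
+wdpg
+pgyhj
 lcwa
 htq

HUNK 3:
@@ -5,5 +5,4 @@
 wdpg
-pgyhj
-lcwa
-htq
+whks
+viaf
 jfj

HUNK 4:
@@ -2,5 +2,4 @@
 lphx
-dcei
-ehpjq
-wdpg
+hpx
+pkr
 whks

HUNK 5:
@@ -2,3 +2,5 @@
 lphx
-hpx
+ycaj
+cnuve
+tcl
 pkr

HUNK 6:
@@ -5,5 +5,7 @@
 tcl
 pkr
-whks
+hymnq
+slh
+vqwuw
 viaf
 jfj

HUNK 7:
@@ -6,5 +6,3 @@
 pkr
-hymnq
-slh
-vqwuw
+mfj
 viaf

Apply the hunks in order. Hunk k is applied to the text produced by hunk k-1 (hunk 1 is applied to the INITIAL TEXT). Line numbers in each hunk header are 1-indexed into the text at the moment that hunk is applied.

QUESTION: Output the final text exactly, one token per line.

Hunk 1: at line 4 remove [ffcs,hzb,bedt] add [lcwa] -> 9 lines: hel lphx dcei xsy whw lcwa htq jfj lpxkv
Hunk 2: at line 2 remove [xsy,whw] add [ehpjq,wdpg,pgyhj] -> 10 lines: hel lphx dcei ehpjq wdpg pgyhj lcwa htq jfj lpxkv
Hunk 3: at line 5 remove [pgyhj,lcwa,htq] add [whks,viaf] -> 9 lines: hel lphx dcei ehpjq wdpg whks viaf jfj lpxkv
Hunk 4: at line 2 remove [dcei,ehpjq,wdpg] add [hpx,pkr] -> 8 lines: hel lphx hpx pkr whks viaf jfj lpxkv
Hunk 5: at line 2 remove [hpx] add [ycaj,cnuve,tcl] -> 10 lines: hel lphx ycaj cnuve tcl pkr whks viaf jfj lpxkv
Hunk 6: at line 5 remove [whks] add [hymnq,slh,vqwuw] -> 12 lines: hel lphx ycaj cnuve tcl pkr hymnq slh vqwuw viaf jfj lpxkv
Hunk 7: at line 6 remove [hymnq,slh,vqwuw] add [mfj] -> 10 lines: hel lphx ycaj cnuve tcl pkr mfj viaf jfj lpxkv

Answer: hel
lphx
ycaj
cnuve
tcl
pkr
mfj
viaf
jfj
lpxkv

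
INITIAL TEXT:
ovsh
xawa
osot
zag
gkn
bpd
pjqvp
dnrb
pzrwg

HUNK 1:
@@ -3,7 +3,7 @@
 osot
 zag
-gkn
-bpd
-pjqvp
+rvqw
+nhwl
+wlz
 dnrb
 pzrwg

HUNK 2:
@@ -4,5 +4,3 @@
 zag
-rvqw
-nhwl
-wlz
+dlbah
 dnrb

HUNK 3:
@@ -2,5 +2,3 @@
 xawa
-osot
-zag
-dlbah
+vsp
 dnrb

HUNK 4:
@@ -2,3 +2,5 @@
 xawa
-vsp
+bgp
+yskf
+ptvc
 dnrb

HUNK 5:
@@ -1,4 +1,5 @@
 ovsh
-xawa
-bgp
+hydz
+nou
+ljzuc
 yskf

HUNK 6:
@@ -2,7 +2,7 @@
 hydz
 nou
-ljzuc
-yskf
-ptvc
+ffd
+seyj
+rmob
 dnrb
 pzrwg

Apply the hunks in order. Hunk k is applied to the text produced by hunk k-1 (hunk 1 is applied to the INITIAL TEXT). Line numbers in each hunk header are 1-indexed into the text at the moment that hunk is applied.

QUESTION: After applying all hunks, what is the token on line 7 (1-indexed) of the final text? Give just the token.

Hunk 1: at line 3 remove [gkn,bpd,pjqvp] add [rvqw,nhwl,wlz] -> 9 lines: ovsh xawa osot zag rvqw nhwl wlz dnrb pzrwg
Hunk 2: at line 4 remove [rvqw,nhwl,wlz] add [dlbah] -> 7 lines: ovsh xawa osot zag dlbah dnrb pzrwg
Hunk 3: at line 2 remove [osot,zag,dlbah] add [vsp] -> 5 lines: ovsh xawa vsp dnrb pzrwg
Hunk 4: at line 2 remove [vsp] add [bgp,yskf,ptvc] -> 7 lines: ovsh xawa bgp yskf ptvc dnrb pzrwg
Hunk 5: at line 1 remove [xawa,bgp] add [hydz,nou,ljzuc] -> 8 lines: ovsh hydz nou ljzuc yskf ptvc dnrb pzrwg
Hunk 6: at line 2 remove [ljzuc,yskf,ptvc] add [ffd,seyj,rmob] -> 8 lines: ovsh hydz nou ffd seyj rmob dnrb pzrwg
Final line 7: dnrb

Answer: dnrb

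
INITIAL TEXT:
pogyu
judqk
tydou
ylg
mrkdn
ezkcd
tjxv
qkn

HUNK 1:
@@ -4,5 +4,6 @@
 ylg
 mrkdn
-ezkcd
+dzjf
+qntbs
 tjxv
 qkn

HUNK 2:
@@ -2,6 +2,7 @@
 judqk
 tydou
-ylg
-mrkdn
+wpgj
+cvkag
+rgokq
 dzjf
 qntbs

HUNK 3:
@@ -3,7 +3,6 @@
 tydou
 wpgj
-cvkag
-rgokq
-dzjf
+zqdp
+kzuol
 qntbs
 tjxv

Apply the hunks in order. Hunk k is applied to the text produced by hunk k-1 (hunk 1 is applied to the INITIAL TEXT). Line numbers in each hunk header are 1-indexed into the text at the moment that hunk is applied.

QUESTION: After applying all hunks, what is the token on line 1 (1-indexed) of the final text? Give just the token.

Answer: pogyu

Derivation:
Hunk 1: at line 4 remove [ezkcd] add [dzjf,qntbs] -> 9 lines: pogyu judqk tydou ylg mrkdn dzjf qntbs tjxv qkn
Hunk 2: at line 2 remove [ylg,mrkdn] add [wpgj,cvkag,rgokq] -> 10 lines: pogyu judqk tydou wpgj cvkag rgokq dzjf qntbs tjxv qkn
Hunk 3: at line 3 remove [cvkag,rgokq,dzjf] add [zqdp,kzuol] -> 9 lines: pogyu judqk tydou wpgj zqdp kzuol qntbs tjxv qkn
Final line 1: pogyu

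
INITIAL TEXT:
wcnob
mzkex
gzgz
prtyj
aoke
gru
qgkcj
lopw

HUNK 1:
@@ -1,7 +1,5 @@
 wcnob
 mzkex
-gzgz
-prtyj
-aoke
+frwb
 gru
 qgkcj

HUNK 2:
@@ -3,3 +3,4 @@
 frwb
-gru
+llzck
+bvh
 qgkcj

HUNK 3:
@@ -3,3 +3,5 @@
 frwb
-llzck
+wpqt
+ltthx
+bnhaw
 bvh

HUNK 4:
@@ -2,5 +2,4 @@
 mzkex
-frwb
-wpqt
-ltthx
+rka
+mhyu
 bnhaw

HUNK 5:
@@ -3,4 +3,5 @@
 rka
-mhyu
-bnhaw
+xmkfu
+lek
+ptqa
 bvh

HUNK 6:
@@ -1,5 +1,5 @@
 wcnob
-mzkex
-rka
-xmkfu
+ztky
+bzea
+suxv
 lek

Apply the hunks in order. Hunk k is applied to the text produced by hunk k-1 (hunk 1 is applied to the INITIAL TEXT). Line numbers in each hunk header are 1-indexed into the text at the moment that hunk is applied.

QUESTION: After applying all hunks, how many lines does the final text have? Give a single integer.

Answer: 9

Derivation:
Hunk 1: at line 1 remove [gzgz,prtyj,aoke] add [frwb] -> 6 lines: wcnob mzkex frwb gru qgkcj lopw
Hunk 2: at line 3 remove [gru] add [llzck,bvh] -> 7 lines: wcnob mzkex frwb llzck bvh qgkcj lopw
Hunk 3: at line 3 remove [llzck] add [wpqt,ltthx,bnhaw] -> 9 lines: wcnob mzkex frwb wpqt ltthx bnhaw bvh qgkcj lopw
Hunk 4: at line 2 remove [frwb,wpqt,ltthx] add [rka,mhyu] -> 8 lines: wcnob mzkex rka mhyu bnhaw bvh qgkcj lopw
Hunk 5: at line 3 remove [mhyu,bnhaw] add [xmkfu,lek,ptqa] -> 9 lines: wcnob mzkex rka xmkfu lek ptqa bvh qgkcj lopw
Hunk 6: at line 1 remove [mzkex,rka,xmkfu] add [ztky,bzea,suxv] -> 9 lines: wcnob ztky bzea suxv lek ptqa bvh qgkcj lopw
Final line count: 9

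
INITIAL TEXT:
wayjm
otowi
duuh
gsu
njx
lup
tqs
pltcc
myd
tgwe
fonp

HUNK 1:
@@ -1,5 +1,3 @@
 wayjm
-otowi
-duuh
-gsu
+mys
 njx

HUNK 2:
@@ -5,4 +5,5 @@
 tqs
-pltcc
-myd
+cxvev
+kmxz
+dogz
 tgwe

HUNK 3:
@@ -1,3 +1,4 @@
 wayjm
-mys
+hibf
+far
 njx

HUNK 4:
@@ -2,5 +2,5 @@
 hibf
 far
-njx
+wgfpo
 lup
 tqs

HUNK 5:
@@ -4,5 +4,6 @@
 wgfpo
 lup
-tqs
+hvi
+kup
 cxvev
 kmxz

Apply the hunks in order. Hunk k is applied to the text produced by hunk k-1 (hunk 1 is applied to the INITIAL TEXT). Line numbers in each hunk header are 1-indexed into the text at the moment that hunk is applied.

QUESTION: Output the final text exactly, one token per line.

Answer: wayjm
hibf
far
wgfpo
lup
hvi
kup
cxvev
kmxz
dogz
tgwe
fonp

Derivation:
Hunk 1: at line 1 remove [otowi,duuh,gsu] add [mys] -> 9 lines: wayjm mys njx lup tqs pltcc myd tgwe fonp
Hunk 2: at line 5 remove [pltcc,myd] add [cxvev,kmxz,dogz] -> 10 lines: wayjm mys njx lup tqs cxvev kmxz dogz tgwe fonp
Hunk 3: at line 1 remove [mys] add [hibf,far] -> 11 lines: wayjm hibf far njx lup tqs cxvev kmxz dogz tgwe fonp
Hunk 4: at line 2 remove [njx] add [wgfpo] -> 11 lines: wayjm hibf far wgfpo lup tqs cxvev kmxz dogz tgwe fonp
Hunk 5: at line 4 remove [tqs] add [hvi,kup] -> 12 lines: wayjm hibf far wgfpo lup hvi kup cxvev kmxz dogz tgwe fonp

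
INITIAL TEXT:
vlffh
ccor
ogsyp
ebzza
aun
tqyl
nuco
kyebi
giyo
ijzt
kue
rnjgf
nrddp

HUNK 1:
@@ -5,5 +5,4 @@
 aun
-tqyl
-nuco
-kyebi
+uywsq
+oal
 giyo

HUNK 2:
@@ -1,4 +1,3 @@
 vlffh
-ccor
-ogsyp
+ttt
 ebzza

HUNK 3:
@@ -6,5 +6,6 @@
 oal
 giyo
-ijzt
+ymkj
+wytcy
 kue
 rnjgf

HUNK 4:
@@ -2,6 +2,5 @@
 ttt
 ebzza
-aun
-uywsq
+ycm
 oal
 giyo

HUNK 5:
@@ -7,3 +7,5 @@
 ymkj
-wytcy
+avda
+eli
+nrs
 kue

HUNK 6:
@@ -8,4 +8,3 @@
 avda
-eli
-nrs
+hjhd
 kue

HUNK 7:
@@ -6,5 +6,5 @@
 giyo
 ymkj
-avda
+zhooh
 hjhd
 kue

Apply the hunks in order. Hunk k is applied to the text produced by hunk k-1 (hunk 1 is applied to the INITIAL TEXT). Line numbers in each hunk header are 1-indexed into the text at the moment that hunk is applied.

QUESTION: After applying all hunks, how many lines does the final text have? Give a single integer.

Hunk 1: at line 5 remove [tqyl,nuco,kyebi] add [uywsq,oal] -> 12 lines: vlffh ccor ogsyp ebzza aun uywsq oal giyo ijzt kue rnjgf nrddp
Hunk 2: at line 1 remove [ccor,ogsyp] add [ttt] -> 11 lines: vlffh ttt ebzza aun uywsq oal giyo ijzt kue rnjgf nrddp
Hunk 3: at line 6 remove [ijzt] add [ymkj,wytcy] -> 12 lines: vlffh ttt ebzza aun uywsq oal giyo ymkj wytcy kue rnjgf nrddp
Hunk 4: at line 2 remove [aun,uywsq] add [ycm] -> 11 lines: vlffh ttt ebzza ycm oal giyo ymkj wytcy kue rnjgf nrddp
Hunk 5: at line 7 remove [wytcy] add [avda,eli,nrs] -> 13 lines: vlffh ttt ebzza ycm oal giyo ymkj avda eli nrs kue rnjgf nrddp
Hunk 6: at line 8 remove [eli,nrs] add [hjhd] -> 12 lines: vlffh ttt ebzza ycm oal giyo ymkj avda hjhd kue rnjgf nrddp
Hunk 7: at line 6 remove [avda] add [zhooh] -> 12 lines: vlffh ttt ebzza ycm oal giyo ymkj zhooh hjhd kue rnjgf nrddp
Final line count: 12

Answer: 12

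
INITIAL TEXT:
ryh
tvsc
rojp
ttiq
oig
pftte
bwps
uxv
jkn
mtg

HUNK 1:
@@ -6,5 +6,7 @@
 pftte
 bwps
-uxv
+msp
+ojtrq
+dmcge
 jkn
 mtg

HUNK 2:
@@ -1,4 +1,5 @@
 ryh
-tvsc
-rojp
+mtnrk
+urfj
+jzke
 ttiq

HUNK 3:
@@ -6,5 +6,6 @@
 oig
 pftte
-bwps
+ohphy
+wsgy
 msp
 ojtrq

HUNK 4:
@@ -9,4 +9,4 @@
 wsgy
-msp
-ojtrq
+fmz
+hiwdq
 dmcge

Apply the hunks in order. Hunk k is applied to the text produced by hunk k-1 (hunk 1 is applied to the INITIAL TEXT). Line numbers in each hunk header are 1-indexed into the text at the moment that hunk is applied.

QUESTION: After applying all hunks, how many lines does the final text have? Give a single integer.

Hunk 1: at line 6 remove [uxv] add [msp,ojtrq,dmcge] -> 12 lines: ryh tvsc rojp ttiq oig pftte bwps msp ojtrq dmcge jkn mtg
Hunk 2: at line 1 remove [tvsc,rojp] add [mtnrk,urfj,jzke] -> 13 lines: ryh mtnrk urfj jzke ttiq oig pftte bwps msp ojtrq dmcge jkn mtg
Hunk 3: at line 6 remove [bwps] add [ohphy,wsgy] -> 14 lines: ryh mtnrk urfj jzke ttiq oig pftte ohphy wsgy msp ojtrq dmcge jkn mtg
Hunk 4: at line 9 remove [msp,ojtrq] add [fmz,hiwdq] -> 14 lines: ryh mtnrk urfj jzke ttiq oig pftte ohphy wsgy fmz hiwdq dmcge jkn mtg
Final line count: 14

Answer: 14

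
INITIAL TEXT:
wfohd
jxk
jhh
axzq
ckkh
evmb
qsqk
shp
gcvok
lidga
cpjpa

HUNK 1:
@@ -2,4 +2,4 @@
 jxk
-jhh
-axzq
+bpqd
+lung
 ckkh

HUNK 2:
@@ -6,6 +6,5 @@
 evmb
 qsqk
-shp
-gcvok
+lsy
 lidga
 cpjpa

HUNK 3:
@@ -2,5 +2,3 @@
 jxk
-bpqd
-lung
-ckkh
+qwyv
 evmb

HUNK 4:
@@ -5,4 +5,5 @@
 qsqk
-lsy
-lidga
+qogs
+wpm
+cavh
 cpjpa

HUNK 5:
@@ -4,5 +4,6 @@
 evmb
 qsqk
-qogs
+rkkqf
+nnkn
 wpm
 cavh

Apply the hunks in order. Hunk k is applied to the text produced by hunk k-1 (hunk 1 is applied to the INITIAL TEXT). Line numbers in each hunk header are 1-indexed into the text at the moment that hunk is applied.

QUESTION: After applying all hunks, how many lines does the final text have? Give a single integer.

Answer: 10

Derivation:
Hunk 1: at line 2 remove [jhh,axzq] add [bpqd,lung] -> 11 lines: wfohd jxk bpqd lung ckkh evmb qsqk shp gcvok lidga cpjpa
Hunk 2: at line 6 remove [shp,gcvok] add [lsy] -> 10 lines: wfohd jxk bpqd lung ckkh evmb qsqk lsy lidga cpjpa
Hunk 3: at line 2 remove [bpqd,lung,ckkh] add [qwyv] -> 8 lines: wfohd jxk qwyv evmb qsqk lsy lidga cpjpa
Hunk 4: at line 5 remove [lsy,lidga] add [qogs,wpm,cavh] -> 9 lines: wfohd jxk qwyv evmb qsqk qogs wpm cavh cpjpa
Hunk 5: at line 4 remove [qogs] add [rkkqf,nnkn] -> 10 lines: wfohd jxk qwyv evmb qsqk rkkqf nnkn wpm cavh cpjpa
Final line count: 10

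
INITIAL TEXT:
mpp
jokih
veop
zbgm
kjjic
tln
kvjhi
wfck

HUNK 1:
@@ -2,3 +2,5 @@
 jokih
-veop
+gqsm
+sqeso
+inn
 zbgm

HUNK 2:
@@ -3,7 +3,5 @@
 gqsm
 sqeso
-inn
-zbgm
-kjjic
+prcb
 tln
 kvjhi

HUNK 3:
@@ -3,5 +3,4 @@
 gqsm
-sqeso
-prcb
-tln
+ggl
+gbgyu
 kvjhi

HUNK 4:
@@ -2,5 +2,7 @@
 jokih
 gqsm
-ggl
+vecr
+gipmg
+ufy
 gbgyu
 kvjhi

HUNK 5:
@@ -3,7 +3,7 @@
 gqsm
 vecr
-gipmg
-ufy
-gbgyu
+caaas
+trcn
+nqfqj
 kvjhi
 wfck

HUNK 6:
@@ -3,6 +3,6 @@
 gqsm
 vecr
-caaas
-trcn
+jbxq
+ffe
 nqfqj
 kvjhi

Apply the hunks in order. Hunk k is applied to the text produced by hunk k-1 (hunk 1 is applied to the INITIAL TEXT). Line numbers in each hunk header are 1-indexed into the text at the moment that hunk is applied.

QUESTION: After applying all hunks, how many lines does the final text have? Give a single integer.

Hunk 1: at line 2 remove [veop] add [gqsm,sqeso,inn] -> 10 lines: mpp jokih gqsm sqeso inn zbgm kjjic tln kvjhi wfck
Hunk 2: at line 3 remove [inn,zbgm,kjjic] add [prcb] -> 8 lines: mpp jokih gqsm sqeso prcb tln kvjhi wfck
Hunk 3: at line 3 remove [sqeso,prcb,tln] add [ggl,gbgyu] -> 7 lines: mpp jokih gqsm ggl gbgyu kvjhi wfck
Hunk 4: at line 2 remove [ggl] add [vecr,gipmg,ufy] -> 9 lines: mpp jokih gqsm vecr gipmg ufy gbgyu kvjhi wfck
Hunk 5: at line 3 remove [gipmg,ufy,gbgyu] add [caaas,trcn,nqfqj] -> 9 lines: mpp jokih gqsm vecr caaas trcn nqfqj kvjhi wfck
Hunk 6: at line 3 remove [caaas,trcn] add [jbxq,ffe] -> 9 lines: mpp jokih gqsm vecr jbxq ffe nqfqj kvjhi wfck
Final line count: 9

Answer: 9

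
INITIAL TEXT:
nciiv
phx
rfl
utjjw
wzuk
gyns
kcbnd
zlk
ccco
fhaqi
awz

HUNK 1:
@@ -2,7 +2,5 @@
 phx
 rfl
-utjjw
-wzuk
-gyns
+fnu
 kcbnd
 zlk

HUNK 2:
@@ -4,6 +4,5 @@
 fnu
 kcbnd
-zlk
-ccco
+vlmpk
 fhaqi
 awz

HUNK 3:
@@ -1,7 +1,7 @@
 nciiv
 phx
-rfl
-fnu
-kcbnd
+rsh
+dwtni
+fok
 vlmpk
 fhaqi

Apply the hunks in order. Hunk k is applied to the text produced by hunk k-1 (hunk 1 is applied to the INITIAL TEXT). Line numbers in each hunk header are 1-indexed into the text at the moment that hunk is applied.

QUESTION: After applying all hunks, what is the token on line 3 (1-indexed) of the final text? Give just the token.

Answer: rsh

Derivation:
Hunk 1: at line 2 remove [utjjw,wzuk,gyns] add [fnu] -> 9 lines: nciiv phx rfl fnu kcbnd zlk ccco fhaqi awz
Hunk 2: at line 4 remove [zlk,ccco] add [vlmpk] -> 8 lines: nciiv phx rfl fnu kcbnd vlmpk fhaqi awz
Hunk 3: at line 1 remove [rfl,fnu,kcbnd] add [rsh,dwtni,fok] -> 8 lines: nciiv phx rsh dwtni fok vlmpk fhaqi awz
Final line 3: rsh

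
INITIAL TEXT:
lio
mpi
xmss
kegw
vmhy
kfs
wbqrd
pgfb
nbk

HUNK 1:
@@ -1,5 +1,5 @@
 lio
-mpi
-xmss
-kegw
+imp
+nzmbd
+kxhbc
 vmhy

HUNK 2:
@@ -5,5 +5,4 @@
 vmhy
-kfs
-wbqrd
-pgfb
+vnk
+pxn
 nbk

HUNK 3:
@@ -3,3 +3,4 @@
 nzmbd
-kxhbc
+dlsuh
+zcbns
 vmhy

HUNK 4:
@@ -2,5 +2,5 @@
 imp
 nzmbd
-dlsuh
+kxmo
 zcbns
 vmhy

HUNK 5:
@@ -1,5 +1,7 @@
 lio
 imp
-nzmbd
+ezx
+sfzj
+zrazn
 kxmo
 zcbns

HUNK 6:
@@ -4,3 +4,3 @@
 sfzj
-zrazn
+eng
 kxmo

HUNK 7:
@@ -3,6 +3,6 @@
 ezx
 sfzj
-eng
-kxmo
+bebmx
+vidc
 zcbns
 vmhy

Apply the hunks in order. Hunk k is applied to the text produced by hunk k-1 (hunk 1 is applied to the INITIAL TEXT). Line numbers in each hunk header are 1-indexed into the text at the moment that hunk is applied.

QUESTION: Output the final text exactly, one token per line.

Answer: lio
imp
ezx
sfzj
bebmx
vidc
zcbns
vmhy
vnk
pxn
nbk

Derivation:
Hunk 1: at line 1 remove [mpi,xmss,kegw] add [imp,nzmbd,kxhbc] -> 9 lines: lio imp nzmbd kxhbc vmhy kfs wbqrd pgfb nbk
Hunk 2: at line 5 remove [kfs,wbqrd,pgfb] add [vnk,pxn] -> 8 lines: lio imp nzmbd kxhbc vmhy vnk pxn nbk
Hunk 3: at line 3 remove [kxhbc] add [dlsuh,zcbns] -> 9 lines: lio imp nzmbd dlsuh zcbns vmhy vnk pxn nbk
Hunk 4: at line 2 remove [dlsuh] add [kxmo] -> 9 lines: lio imp nzmbd kxmo zcbns vmhy vnk pxn nbk
Hunk 5: at line 1 remove [nzmbd] add [ezx,sfzj,zrazn] -> 11 lines: lio imp ezx sfzj zrazn kxmo zcbns vmhy vnk pxn nbk
Hunk 6: at line 4 remove [zrazn] add [eng] -> 11 lines: lio imp ezx sfzj eng kxmo zcbns vmhy vnk pxn nbk
Hunk 7: at line 3 remove [eng,kxmo] add [bebmx,vidc] -> 11 lines: lio imp ezx sfzj bebmx vidc zcbns vmhy vnk pxn nbk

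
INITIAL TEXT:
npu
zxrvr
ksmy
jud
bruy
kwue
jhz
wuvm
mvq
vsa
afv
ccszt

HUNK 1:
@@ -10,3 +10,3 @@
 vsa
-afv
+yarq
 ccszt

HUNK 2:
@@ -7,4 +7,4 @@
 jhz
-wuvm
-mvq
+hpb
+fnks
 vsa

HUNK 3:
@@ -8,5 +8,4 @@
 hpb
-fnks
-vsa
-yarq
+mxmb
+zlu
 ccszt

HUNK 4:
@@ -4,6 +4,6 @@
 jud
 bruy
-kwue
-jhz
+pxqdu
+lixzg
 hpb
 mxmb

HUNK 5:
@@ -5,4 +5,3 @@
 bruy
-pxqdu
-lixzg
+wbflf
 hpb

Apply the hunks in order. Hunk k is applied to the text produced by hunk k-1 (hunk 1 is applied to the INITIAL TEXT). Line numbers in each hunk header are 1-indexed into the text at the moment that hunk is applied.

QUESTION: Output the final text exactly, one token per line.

Answer: npu
zxrvr
ksmy
jud
bruy
wbflf
hpb
mxmb
zlu
ccszt

Derivation:
Hunk 1: at line 10 remove [afv] add [yarq] -> 12 lines: npu zxrvr ksmy jud bruy kwue jhz wuvm mvq vsa yarq ccszt
Hunk 2: at line 7 remove [wuvm,mvq] add [hpb,fnks] -> 12 lines: npu zxrvr ksmy jud bruy kwue jhz hpb fnks vsa yarq ccszt
Hunk 3: at line 8 remove [fnks,vsa,yarq] add [mxmb,zlu] -> 11 lines: npu zxrvr ksmy jud bruy kwue jhz hpb mxmb zlu ccszt
Hunk 4: at line 4 remove [kwue,jhz] add [pxqdu,lixzg] -> 11 lines: npu zxrvr ksmy jud bruy pxqdu lixzg hpb mxmb zlu ccszt
Hunk 5: at line 5 remove [pxqdu,lixzg] add [wbflf] -> 10 lines: npu zxrvr ksmy jud bruy wbflf hpb mxmb zlu ccszt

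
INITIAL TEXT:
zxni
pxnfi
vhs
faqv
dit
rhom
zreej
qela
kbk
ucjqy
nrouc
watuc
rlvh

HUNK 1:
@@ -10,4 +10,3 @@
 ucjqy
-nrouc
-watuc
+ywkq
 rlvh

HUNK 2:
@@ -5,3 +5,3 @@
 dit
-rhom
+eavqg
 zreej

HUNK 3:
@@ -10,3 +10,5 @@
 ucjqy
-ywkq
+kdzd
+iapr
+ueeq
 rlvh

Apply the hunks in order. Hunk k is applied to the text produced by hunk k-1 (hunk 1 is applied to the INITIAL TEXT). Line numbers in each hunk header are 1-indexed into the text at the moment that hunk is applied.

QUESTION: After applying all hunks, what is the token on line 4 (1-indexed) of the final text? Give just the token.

Answer: faqv

Derivation:
Hunk 1: at line 10 remove [nrouc,watuc] add [ywkq] -> 12 lines: zxni pxnfi vhs faqv dit rhom zreej qela kbk ucjqy ywkq rlvh
Hunk 2: at line 5 remove [rhom] add [eavqg] -> 12 lines: zxni pxnfi vhs faqv dit eavqg zreej qela kbk ucjqy ywkq rlvh
Hunk 3: at line 10 remove [ywkq] add [kdzd,iapr,ueeq] -> 14 lines: zxni pxnfi vhs faqv dit eavqg zreej qela kbk ucjqy kdzd iapr ueeq rlvh
Final line 4: faqv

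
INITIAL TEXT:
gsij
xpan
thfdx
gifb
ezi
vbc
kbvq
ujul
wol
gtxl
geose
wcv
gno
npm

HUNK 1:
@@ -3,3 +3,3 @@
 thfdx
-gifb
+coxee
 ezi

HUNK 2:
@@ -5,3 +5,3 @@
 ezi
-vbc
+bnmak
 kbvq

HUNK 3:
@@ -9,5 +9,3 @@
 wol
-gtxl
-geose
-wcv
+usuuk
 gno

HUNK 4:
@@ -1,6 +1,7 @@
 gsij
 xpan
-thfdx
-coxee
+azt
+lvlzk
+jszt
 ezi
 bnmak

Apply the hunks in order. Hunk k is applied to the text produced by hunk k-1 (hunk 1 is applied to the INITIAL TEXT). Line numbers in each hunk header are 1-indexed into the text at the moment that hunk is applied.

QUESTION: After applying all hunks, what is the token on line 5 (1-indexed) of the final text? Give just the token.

Hunk 1: at line 3 remove [gifb] add [coxee] -> 14 lines: gsij xpan thfdx coxee ezi vbc kbvq ujul wol gtxl geose wcv gno npm
Hunk 2: at line 5 remove [vbc] add [bnmak] -> 14 lines: gsij xpan thfdx coxee ezi bnmak kbvq ujul wol gtxl geose wcv gno npm
Hunk 3: at line 9 remove [gtxl,geose,wcv] add [usuuk] -> 12 lines: gsij xpan thfdx coxee ezi bnmak kbvq ujul wol usuuk gno npm
Hunk 4: at line 1 remove [thfdx,coxee] add [azt,lvlzk,jszt] -> 13 lines: gsij xpan azt lvlzk jszt ezi bnmak kbvq ujul wol usuuk gno npm
Final line 5: jszt

Answer: jszt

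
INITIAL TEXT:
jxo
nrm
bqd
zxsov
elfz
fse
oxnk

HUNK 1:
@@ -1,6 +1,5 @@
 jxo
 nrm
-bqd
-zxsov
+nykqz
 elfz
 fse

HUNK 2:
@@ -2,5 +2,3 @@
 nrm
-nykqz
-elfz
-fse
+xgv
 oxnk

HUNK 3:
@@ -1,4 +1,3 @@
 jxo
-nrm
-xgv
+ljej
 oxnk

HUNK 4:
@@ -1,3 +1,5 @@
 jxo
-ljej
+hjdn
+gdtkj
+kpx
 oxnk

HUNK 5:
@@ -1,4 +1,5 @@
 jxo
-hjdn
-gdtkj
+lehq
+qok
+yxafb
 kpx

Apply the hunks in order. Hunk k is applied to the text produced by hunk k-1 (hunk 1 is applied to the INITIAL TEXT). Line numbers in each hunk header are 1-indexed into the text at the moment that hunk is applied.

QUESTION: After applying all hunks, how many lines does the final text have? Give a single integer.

Hunk 1: at line 1 remove [bqd,zxsov] add [nykqz] -> 6 lines: jxo nrm nykqz elfz fse oxnk
Hunk 2: at line 2 remove [nykqz,elfz,fse] add [xgv] -> 4 lines: jxo nrm xgv oxnk
Hunk 3: at line 1 remove [nrm,xgv] add [ljej] -> 3 lines: jxo ljej oxnk
Hunk 4: at line 1 remove [ljej] add [hjdn,gdtkj,kpx] -> 5 lines: jxo hjdn gdtkj kpx oxnk
Hunk 5: at line 1 remove [hjdn,gdtkj] add [lehq,qok,yxafb] -> 6 lines: jxo lehq qok yxafb kpx oxnk
Final line count: 6

Answer: 6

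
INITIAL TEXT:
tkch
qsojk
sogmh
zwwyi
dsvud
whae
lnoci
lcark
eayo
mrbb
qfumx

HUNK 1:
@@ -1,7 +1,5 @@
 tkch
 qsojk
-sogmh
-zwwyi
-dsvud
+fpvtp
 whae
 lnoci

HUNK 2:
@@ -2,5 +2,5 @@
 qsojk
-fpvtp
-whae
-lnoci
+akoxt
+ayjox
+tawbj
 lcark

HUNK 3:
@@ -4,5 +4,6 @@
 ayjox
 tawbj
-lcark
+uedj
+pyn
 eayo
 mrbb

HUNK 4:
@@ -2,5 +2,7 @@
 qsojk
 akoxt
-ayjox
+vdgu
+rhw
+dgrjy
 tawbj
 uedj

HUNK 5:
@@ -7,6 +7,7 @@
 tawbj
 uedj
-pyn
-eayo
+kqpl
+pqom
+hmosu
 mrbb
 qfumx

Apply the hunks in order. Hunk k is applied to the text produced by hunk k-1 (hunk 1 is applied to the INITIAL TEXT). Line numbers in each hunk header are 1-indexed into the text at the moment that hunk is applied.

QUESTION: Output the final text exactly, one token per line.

Answer: tkch
qsojk
akoxt
vdgu
rhw
dgrjy
tawbj
uedj
kqpl
pqom
hmosu
mrbb
qfumx

Derivation:
Hunk 1: at line 1 remove [sogmh,zwwyi,dsvud] add [fpvtp] -> 9 lines: tkch qsojk fpvtp whae lnoci lcark eayo mrbb qfumx
Hunk 2: at line 2 remove [fpvtp,whae,lnoci] add [akoxt,ayjox,tawbj] -> 9 lines: tkch qsojk akoxt ayjox tawbj lcark eayo mrbb qfumx
Hunk 3: at line 4 remove [lcark] add [uedj,pyn] -> 10 lines: tkch qsojk akoxt ayjox tawbj uedj pyn eayo mrbb qfumx
Hunk 4: at line 2 remove [ayjox] add [vdgu,rhw,dgrjy] -> 12 lines: tkch qsojk akoxt vdgu rhw dgrjy tawbj uedj pyn eayo mrbb qfumx
Hunk 5: at line 7 remove [pyn,eayo] add [kqpl,pqom,hmosu] -> 13 lines: tkch qsojk akoxt vdgu rhw dgrjy tawbj uedj kqpl pqom hmosu mrbb qfumx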